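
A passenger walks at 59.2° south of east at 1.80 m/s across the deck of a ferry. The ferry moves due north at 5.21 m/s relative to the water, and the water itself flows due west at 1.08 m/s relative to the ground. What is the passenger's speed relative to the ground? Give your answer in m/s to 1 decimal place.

3.7 m/s

In east/north components (m/s): passenger relative to ferry = (0.922, -1.546); ferry relative to water = (0.000, 5.210); water relative to ground = (-1.080, 0.000).
Sum = (-0.158, 3.664) m/s.
Speed = |(-0.158, 3.664)| = 3.667 m/s.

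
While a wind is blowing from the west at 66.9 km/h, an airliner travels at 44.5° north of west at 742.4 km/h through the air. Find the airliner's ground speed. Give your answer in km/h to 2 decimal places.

696.26 km/h

Taking east as x and north as y: velocity relative to the air = (-529.517, 520.355) km/h; the air relative to ground = (66.900, 0.000) km/h.
Velocity relative to ground = (-529.517, 520.355) + (66.900, 0.000) = (-462.617, 520.355) km/h.
Speed = |(-462.617, 520.355)| = 696.264 km/h.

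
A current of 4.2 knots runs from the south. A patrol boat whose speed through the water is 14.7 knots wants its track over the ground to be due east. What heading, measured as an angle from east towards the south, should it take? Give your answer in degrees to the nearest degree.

17°

The current pushes perpendicular to the desired track; the heading must have a component into the current equal to 4.2 knots: 14.7 sin θ = 4.2.
sin θ = 0.2857, so θ = 16.602°.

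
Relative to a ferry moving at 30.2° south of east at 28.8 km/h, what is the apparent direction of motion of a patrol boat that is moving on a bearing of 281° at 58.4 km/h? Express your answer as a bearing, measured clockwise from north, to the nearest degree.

Taking east as x and north as y: patrol boat velocity = (-57.327, 11.143) km/h; ferry velocity = (24.891, -14.487) km/h.
Velocity of patrol boat relative to ferry = (-57.327, 11.143) − (24.891, -14.487) = (-82.218, 25.630) km/h.
Bearing = atan2(-82.22, 25.63) = 287.31° clockwise from north.

287°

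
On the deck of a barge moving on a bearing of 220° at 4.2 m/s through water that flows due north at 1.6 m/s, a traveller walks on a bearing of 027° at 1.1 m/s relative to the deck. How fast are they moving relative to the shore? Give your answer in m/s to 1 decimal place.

2.3 m/s

In east/north components (m/s): traveller relative to barge = (0.499, 0.980); barge relative to water = (-2.700, -3.217); water relative to ground = (0.000, 1.600).
Sum = (-2.200, -0.637) m/s.
Speed = |(-2.200, -0.637)| = 2.291 m/s.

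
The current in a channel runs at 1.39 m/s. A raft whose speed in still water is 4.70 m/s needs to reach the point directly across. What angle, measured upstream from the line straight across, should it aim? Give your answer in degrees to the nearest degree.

17°

To cancel the current, the upstream component of the raft's velocity must equal the flow: 4.70 sin θ = 1.39.
sin θ = 1.39 / 4.70 = 0.2957.
θ = arcsin(0.2957) = 17.202°.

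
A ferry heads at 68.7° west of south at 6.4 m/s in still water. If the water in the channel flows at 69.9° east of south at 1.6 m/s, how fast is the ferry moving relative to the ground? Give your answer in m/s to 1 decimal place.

5.3 m/s

Taking east as x and north as y: velocity relative to the water = (-5.963, -2.325) m/s; the water relative to ground = (1.503, -0.550) m/s.
Velocity relative to ground = (-5.963, -2.325) + (1.503, -0.550) = (-4.460, -2.875) m/s.
Speed = |(-4.460, -2.875)| = 5.306 m/s.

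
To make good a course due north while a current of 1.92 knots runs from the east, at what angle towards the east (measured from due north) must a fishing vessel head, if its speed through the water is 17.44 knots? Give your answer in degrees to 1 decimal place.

The current pushes perpendicular to the desired track; the heading must have a component into the current equal to 1.92 knots: 17.44 sin θ = 1.92.
sin θ = 0.1101, so θ = 6.321°.

6.3°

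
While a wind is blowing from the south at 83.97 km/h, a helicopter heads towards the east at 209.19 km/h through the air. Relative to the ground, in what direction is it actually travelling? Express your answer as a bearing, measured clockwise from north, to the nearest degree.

068°

Taking east as x and north as y: velocity relative to the air = (209.190, 0.000) km/h; the air relative to ground = (0.000, 83.970) km/h.
Velocity relative to ground = (209.190, 0.000) + (0.000, 83.970) = (209.190, 83.970) km/h.
Bearing = atan2(209.19, 83.97) = 68.13° clockwise from north.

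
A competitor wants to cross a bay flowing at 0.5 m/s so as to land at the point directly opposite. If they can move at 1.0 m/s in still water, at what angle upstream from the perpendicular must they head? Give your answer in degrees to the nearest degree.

To cancel the current, the upstream component of the competitor's velocity must equal the flow: 1.0 sin θ = 0.5.
sin θ = 0.5 / 1.0 = 0.5000.
θ = arcsin(0.5000) = 30.000°.

30°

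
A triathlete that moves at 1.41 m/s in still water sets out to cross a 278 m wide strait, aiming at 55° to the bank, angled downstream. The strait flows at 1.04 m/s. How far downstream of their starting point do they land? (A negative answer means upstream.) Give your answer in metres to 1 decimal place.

445.0 m

Perpendicular speed = 1.155 m/s; crossing time = 278 / 1.155 = 240.692 s.
Net downstream speed = 1.849 m/s.
Drift = 1.849 × 240.692 = 444.977 m (downstream).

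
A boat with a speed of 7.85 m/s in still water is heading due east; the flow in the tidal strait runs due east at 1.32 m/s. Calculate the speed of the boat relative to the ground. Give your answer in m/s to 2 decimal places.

Taking east as x and north as y: velocity relative to the water = (7.850, 0.000) m/s; the water relative to ground = (1.320, 0.000) m/s.
Velocity relative to ground = (7.850, 0.000) + (1.320, 0.000) = (9.170, 0.000) m/s.
Speed = |(9.170, 0.000)| = 9.170 m/s.

9.17 m/s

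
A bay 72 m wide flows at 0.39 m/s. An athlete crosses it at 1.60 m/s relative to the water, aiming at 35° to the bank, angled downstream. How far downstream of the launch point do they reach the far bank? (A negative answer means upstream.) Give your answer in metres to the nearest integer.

133 m

Perpendicular speed = 0.918 m/s; crossing time = 72 / 0.918 = 78.455 s.
Net downstream speed = 1.701 m/s.
Drift = 1.701 × 78.455 = 133.424 m (downstream).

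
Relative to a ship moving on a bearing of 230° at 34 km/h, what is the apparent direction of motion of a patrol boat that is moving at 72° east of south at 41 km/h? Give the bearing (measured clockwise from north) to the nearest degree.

Taking east as x and north as y: patrol boat velocity = (38.993, -12.670) km/h; ship velocity = (-26.046, -21.855) km/h.
Velocity of patrol boat relative to ship = (38.993, -12.670) − (-26.046, -21.855) = (65.039, 9.185) km/h.
Bearing = atan2(65.04, 9.19) = 81.96° clockwise from north.

082°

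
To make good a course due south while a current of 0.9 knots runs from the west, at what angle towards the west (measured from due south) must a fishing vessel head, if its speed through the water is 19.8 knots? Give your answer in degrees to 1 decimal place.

The current pushes perpendicular to the desired track; the heading must have a component into the current equal to 0.9 knots: 19.8 sin θ = 0.9.
sin θ = 0.0455, so θ = 2.605°.

2.6°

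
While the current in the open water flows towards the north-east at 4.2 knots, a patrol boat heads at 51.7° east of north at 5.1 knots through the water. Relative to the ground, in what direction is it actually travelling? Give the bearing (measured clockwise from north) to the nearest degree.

Taking east as x and north as y: velocity relative to the water = (4.002, 3.161) knots; the water relative to ground = (2.970, 2.970) knots.
Velocity relative to ground = (4.002, 3.161) + (2.970, 2.970) = (6.972, 6.131) knots.
Bearing = atan2(6.97, 6.13) = 48.67° clockwise from north.

049°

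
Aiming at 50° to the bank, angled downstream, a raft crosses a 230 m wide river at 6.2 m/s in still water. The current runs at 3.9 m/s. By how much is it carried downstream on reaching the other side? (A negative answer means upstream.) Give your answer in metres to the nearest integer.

Perpendicular speed = 4.749 m/s; crossing time = 230 / 4.749 = 48.426 s.
Net downstream speed = 7.885 m/s.
Drift = 7.885 × 48.426 = 381.856 m (downstream).

382 m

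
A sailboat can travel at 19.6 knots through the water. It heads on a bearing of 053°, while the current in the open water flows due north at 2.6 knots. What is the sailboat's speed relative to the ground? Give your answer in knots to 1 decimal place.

Taking east as x and north as y: velocity relative to the water = (15.653, 11.796) knots; the water relative to ground = (0.000, 2.600) knots.
Velocity relative to ground = (15.653, 11.796) + (0.000, 2.600) = (15.653, 14.396) knots.
Speed = |(15.653, 14.396)| = 21.266 knots.

21.3 knots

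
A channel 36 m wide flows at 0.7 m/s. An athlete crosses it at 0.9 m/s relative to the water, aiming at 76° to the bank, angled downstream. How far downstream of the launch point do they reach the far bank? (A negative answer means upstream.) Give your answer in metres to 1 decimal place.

37.8 m

Perpendicular speed = 0.873 m/s; crossing time = 36 / 0.873 = 41.225 s.
Net downstream speed = 0.918 m/s.
Drift = 0.918 × 41.225 = 37.833 m (downstream).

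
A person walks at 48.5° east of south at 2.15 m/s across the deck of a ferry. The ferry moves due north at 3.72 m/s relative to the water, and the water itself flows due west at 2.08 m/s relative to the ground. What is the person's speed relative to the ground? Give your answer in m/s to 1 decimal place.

2.3 m/s

In east/north components (m/s): person relative to ferry = (1.610, -1.425); ferry relative to water = (0.000, 3.720); water relative to ground = (-2.080, 0.000).
Sum = (-0.470, 2.295) m/s.
Speed = |(-0.470, 2.295)| = 2.343 m/s.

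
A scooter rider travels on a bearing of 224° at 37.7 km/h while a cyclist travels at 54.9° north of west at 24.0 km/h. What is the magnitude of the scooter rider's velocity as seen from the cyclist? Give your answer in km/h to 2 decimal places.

48.37 km/h

Taking east as x and north as y: scooter rider velocity = (-26.189, -27.119) km/h; cyclist velocity = (-13.800, 19.636) km/h.
Velocity of scooter rider relative to cyclist = (-26.189, -27.119) − (-13.800, 19.636) = (-12.388, -46.755) km/h.
Magnitude = |(-12.388, -46.755)| = 48.368 km/h.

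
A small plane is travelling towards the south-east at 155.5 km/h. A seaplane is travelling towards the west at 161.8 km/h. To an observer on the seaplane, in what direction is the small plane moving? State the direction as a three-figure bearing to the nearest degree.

Taking east as x and north as y: small plane velocity = (109.955, -109.955) km/h; seaplane velocity = (-161.800, 0.000) km/h.
Velocity of small plane relative to seaplane = (109.955, -109.955) − (-161.800, 0.000) = (271.755, -109.955) km/h.
Bearing = atan2(271.76, -109.96) = 112.03° clockwise from north.

112°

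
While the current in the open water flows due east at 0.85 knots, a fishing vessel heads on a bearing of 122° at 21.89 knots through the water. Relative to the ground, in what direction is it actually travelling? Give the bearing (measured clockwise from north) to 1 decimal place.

Taking east as x and north as y: velocity relative to the water = (18.564, -11.600) knots; the water relative to ground = (0.850, 0.000) knots.
Velocity relative to ground = (18.564, -11.600) + (0.850, 0.000) = (19.414, -11.600) knots.
Bearing = atan2(19.41, -11.60) = 120.86° clockwise from north.

120.9°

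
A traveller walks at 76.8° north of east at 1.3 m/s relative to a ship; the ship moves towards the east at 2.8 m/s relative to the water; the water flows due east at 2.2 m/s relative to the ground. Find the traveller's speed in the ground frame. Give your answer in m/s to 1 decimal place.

In east/north components (m/s): traveller relative to ship = (0.297, 1.266); ship relative to water = (2.800, 0.000); water relative to ground = (2.200, 0.000).
Sum = (5.297, 1.266) m/s.
Speed = |(5.297, 1.266)| = 5.446 m/s.

5.4 m/s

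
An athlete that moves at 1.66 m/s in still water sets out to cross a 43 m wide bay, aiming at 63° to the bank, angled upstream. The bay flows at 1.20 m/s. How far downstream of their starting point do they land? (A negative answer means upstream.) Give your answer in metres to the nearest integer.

13 m

Perpendicular speed = 1.479 m/s; crossing time = 43 / 1.479 = 29.072 s.
Net downstream speed = 0.446 m/s.
Drift = 0.446 × 29.072 = 12.977 m (downstream).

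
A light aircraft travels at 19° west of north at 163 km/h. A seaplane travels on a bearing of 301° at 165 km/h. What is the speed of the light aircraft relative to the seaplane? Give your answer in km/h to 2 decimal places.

112.20 km/h

Taking east as x and north as y: light aircraft velocity = (-53.068, 154.120) km/h; seaplane velocity = (-141.433, 84.981) km/h.
Velocity of light aircraft relative to seaplane = (-53.068, 154.120) − (-141.433, 84.981) = (88.365, 69.138) km/h.
Magnitude = |(88.365, 69.138)| = 112.198 km/h.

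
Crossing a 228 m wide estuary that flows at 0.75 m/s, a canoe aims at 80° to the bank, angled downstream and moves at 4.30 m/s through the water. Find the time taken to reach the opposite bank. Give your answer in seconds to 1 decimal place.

53.8 s

The component of the canoe's velocity perpendicular to the bank is 4.30 × sin 80° = 4.235 m/s.
Only the cross-stream component determines the crossing time; the current contributes nothing perpendicular to the bank.
Time = 228 / 4.235 = 53.841 s.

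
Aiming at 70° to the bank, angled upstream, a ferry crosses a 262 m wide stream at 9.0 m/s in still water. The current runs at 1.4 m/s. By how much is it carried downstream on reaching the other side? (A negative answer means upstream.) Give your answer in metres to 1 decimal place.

Perpendicular speed = 8.457 m/s; crossing time = 262 / 8.457 = 30.979 s.
Net downstream speed = -1.678 m/s.
Drift = -1.678 × 30.979 = -51.989 m (upstream).

-52.0 m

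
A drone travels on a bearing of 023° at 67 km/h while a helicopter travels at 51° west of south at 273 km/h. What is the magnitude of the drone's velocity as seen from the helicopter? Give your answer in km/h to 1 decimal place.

Taking east as x and north as y: drone velocity = (26.179, 61.674) km/h; helicopter velocity = (-212.161, -171.804) km/h.
Velocity of drone relative to helicopter = (26.179, 61.674) − (-212.161, -171.804) = (238.340, 233.478) km/h.
Magnitude = |(238.340, 233.478)| = 333.644 km/h.

333.6 km/h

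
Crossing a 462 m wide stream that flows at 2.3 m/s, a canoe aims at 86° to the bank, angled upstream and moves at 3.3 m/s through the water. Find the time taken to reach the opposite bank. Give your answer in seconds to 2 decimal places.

The component of the canoe's velocity perpendicular to the bank is 3.3 × sin 86° = 3.292 m/s.
The flow acts along the bank and has no component across it.
Time = 462 / 3.292 = 140.342 s.

140.34 s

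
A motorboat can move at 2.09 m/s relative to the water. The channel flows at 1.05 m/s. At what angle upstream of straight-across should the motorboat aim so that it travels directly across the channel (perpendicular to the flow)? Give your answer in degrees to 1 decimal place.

To cancel the current, the upstream component of the motorboat's velocity must equal the flow: 2.09 sin θ = 1.05.
sin θ = 1.05 / 2.09 = 0.5024.
θ = arcsin(0.5024) = 30.158°.

30.2°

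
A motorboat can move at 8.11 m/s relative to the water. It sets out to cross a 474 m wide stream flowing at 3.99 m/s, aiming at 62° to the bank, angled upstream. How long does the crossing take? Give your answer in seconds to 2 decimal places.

The component of the motorboat's velocity perpendicular to the bank is 8.11 × sin 62° = 7.161 m/s.
The current is parallel to the bank, so it does not affect the crossing time.
Time = 474 / 7.161 = 66.195 s.

66.19 s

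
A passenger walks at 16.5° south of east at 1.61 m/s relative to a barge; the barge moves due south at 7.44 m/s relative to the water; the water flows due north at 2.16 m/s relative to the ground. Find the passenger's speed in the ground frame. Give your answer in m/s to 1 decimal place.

In east/north components (m/s): passenger relative to barge = (1.544, -0.457); barge relative to water = (0.000, -7.440); water relative to ground = (0.000, 2.160).
Sum = (1.544, -5.737) m/s.
Speed = |(1.544, -5.737)| = 5.941 m/s.

5.9 m/s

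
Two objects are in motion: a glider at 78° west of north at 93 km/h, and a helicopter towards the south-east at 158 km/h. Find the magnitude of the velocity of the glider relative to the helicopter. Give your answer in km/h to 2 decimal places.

Taking east as x and north as y: glider velocity = (-90.968, 19.336) km/h; helicopter velocity = (111.723, -111.723) km/h.
Velocity of glider relative to helicopter = (-90.968, 19.336) − (111.723, -111.723) = (-202.691, 131.059) km/h.
Magnitude = |(-202.691, 131.059)| = 241.371 km/h.

241.37 km/h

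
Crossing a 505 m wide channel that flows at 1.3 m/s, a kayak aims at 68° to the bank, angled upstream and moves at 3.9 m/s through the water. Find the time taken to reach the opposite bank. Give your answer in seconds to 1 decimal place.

The component of the kayak's velocity perpendicular to the bank is 3.9 × sin 68° = 3.616 m/s.
Only the cross-stream component determines the crossing time; the current contributes nothing perpendicular to the bank.
Time = 505 / 3.616 = 139.656 s.

139.7 s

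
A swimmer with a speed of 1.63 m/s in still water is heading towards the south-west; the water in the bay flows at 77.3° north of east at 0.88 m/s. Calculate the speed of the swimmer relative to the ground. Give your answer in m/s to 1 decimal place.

1.0 m/s

Taking east as x and north as y: velocity relative to the water = (-1.153, -1.153) m/s; the water relative to ground = (0.193, 0.858) m/s.
Velocity relative to ground = (-1.153, -1.153) + (0.193, 0.858) = (-0.959, -0.294) m/s.
Speed = |(-0.959, -0.294)| = 1.003 m/s.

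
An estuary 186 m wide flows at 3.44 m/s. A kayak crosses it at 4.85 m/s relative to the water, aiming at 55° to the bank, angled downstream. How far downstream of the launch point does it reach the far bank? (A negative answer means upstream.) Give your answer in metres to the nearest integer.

Perpendicular speed = 3.973 m/s; crossing time = 186 / 3.973 = 46.817 s.
Net downstream speed = 6.222 m/s.
Drift = 6.222 × 46.817 = 291.290 m (downstream).

291 m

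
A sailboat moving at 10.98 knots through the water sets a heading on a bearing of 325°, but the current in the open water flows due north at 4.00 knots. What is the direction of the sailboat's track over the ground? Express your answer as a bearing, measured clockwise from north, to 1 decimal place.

Taking east as x and north as y: velocity relative to the water = (-6.298, 8.994) knots; the water relative to ground = (0.000, 4.000) knots.
Velocity relative to ground = (-6.298, 8.994) + (0.000, 4.000) = (-6.298, 12.994) knots.
Bearing = atan2(-6.30, 12.99) = 334.14° clockwise from north.

334.1°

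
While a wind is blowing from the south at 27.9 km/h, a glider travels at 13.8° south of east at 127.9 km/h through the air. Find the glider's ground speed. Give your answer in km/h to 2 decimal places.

Taking east as x and north as y: velocity relative to the air = (124.208, -30.508) km/h; the air relative to ground = (0.000, 27.900) km/h.
Velocity relative to ground = (124.208, -30.508) + (0.000, 27.900) = (124.208, -2.608) km/h.
Speed = |(124.208, -2.608)| = 124.235 km/h.

124.24 km/h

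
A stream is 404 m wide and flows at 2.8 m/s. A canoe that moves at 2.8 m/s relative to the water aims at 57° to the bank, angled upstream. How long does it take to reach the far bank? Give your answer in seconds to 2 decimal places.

The component of the canoe's velocity perpendicular to the bank is 2.8 × sin 57° = 2.348 m/s.
Only the cross-stream component determines the crossing time; the current contributes nothing perpendicular to the bank.
Time = 404 / 2.348 = 172.041 s.

172.04 s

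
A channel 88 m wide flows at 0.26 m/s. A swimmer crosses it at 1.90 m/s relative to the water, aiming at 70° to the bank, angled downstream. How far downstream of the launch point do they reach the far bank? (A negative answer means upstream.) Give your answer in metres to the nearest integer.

45 m

Perpendicular speed = 1.785 m/s; crossing time = 88 / 1.785 = 49.288 s.
Net downstream speed = 0.910 m/s.
Drift = 0.910 × 49.288 = 44.844 m (downstream).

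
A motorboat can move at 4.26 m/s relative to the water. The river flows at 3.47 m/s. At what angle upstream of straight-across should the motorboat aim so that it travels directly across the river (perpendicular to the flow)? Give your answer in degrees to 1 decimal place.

54.5°

To cancel the current, the upstream component of the motorboat's velocity must equal the flow: 4.26 sin θ = 3.47.
sin θ = 3.47 / 4.26 = 0.8146.
θ = arcsin(0.8146) = 54.543°.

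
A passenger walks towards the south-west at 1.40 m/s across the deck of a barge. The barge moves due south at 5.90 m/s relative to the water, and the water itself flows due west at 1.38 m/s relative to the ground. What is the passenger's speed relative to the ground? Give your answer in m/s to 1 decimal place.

In east/north components (m/s): passenger relative to barge = (-0.990, -0.990); barge relative to water = (0.000, -5.900); water relative to ground = (-1.380, 0.000).
Sum = (-2.370, -6.890) m/s.
Speed = |(-2.370, -6.890)| = 7.286 m/s.

7.3 m/s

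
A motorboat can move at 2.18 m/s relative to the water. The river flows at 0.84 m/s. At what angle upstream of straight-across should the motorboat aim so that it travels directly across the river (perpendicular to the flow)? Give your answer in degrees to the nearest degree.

23°

To cancel the current, the upstream component of the motorboat's velocity must equal the flow: 2.18 sin θ = 0.84.
sin θ = 0.84 / 2.18 = 0.3853.
θ = arcsin(0.3853) = 22.664°.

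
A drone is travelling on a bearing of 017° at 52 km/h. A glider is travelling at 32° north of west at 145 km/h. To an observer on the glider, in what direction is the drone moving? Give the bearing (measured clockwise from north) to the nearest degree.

Taking east as x and north as y: drone velocity = (15.203, 49.728) km/h; glider velocity = (-122.967, 76.838) km/h.
Velocity of drone relative to glider = (15.203, 49.728) − (-122.967, 76.838) = (138.170, -27.110) km/h.
Bearing = atan2(138.17, -27.11) = 101.10° clockwise from north.

101°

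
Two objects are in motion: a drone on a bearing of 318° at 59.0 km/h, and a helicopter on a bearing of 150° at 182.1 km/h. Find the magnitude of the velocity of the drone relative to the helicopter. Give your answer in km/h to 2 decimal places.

Taking east as x and north as y: drone velocity = (-39.479, 43.846) km/h; helicopter velocity = (91.050, -157.703) km/h.
Velocity of drone relative to helicopter = (-39.479, 43.846) − (91.050, -157.703) = (-130.529, 201.549) km/h.
Magnitude = |(-130.529, 201.549)| = 240.124 km/h.

240.12 km/h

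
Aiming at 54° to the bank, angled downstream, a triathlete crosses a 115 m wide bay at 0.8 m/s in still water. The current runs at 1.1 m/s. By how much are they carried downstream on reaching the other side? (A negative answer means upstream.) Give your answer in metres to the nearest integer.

279 m

Perpendicular speed = 0.647 m/s; crossing time = 115 / 0.647 = 177.685 s.
Net downstream speed = 1.570 m/s.
Drift = 1.570 × 177.685 = 279.006 m (downstream).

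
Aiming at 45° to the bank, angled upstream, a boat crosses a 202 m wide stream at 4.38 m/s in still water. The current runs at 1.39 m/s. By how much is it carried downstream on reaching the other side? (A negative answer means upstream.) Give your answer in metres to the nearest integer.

-111 m

Perpendicular speed = 3.097 m/s; crossing time = 202 / 3.097 = 65.222 s.
Net downstream speed = -1.707 m/s.
Drift = -1.707 × 65.222 = -111.342 m (upstream).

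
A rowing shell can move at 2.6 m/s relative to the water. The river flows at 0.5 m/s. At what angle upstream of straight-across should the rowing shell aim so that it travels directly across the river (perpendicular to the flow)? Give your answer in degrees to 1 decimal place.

To cancel the current, the upstream component of the rowing shell's velocity must equal the flow: 2.6 sin θ = 0.5.
sin θ = 0.5 / 2.6 = 0.1923.
θ = arcsin(0.1923) = 11.087°.

11.1°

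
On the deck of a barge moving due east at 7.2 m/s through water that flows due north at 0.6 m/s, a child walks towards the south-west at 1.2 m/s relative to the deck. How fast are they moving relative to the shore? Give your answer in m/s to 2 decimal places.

In east/north components (m/s): child relative to barge = (-0.849, -0.849); barge relative to water = (7.200, 0.000); water relative to ground = (0.000, 0.600).
Sum = (6.351, -0.249) m/s.
Speed = |(6.351, -0.249)| = 6.356 m/s.

6.36 m/s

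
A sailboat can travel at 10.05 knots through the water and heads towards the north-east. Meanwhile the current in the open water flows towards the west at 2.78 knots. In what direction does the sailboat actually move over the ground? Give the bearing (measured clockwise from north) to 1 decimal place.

031.3°

Taking east as x and north as y: velocity relative to the water = (7.106, 7.106) knots; the water relative to ground = (-2.780, 0.000) knots.
Velocity relative to ground = (7.106, 7.106) + (-2.780, 0.000) = (4.326, 7.106) knots.
Bearing = atan2(4.33, 7.11) = 31.33° clockwise from north.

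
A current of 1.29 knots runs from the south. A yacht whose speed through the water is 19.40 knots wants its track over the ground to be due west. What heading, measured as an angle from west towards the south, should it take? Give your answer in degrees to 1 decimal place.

The current pushes perpendicular to the desired track; the heading must have a component into the current equal to 1.29 knots: 19.40 sin θ = 1.29.
sin θ = 0.0665, so θ = 3.813°.

3.8°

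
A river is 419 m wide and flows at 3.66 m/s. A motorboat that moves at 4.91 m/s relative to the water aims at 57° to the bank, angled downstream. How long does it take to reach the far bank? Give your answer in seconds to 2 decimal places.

101.75 s

The component of the motorboat's velocity perpendicular to the bank is 4.91 × sin 57° = 4.118 m/s.
The current is parallel to the bank, so it does not affect the crossing time.
Time = 419 / 4.118 = 101.752 s.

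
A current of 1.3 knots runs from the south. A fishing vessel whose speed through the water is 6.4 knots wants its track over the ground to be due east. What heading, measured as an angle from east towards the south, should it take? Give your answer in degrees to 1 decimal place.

11.7°

The current pushes perpendicular to the desired track; the heading must have a component into the current equal to 1.3 knots: 6.4 sin θ = 1.3.
sin θ = 0.2031, so θ = 11.720°.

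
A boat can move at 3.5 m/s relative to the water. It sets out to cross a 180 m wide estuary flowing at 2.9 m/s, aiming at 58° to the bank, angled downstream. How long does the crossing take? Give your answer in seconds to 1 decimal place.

60.6 s

The component of the boat's velocity perpendicular to the bank is 3.5 × sin 58° = 2.968 m/s.
The flow acts along the bank and has no component across it.
Time = 180 / 2.968 = 60.643 s.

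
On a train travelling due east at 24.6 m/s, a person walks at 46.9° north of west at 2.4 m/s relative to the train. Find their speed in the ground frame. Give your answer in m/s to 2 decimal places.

Taking east as x and north as y: train velocity = (24.600, 0.000) m/s; person velocity relative to train = (-1.640, 1.752) m/s.
Velocity relative to ground = (24.600, 0.000) + (-1.640, 1.752) = (22.960, 1.752) m/s.
Speed = |(22.960, 1.752)| = 23.027 m/s.

23.03 m/s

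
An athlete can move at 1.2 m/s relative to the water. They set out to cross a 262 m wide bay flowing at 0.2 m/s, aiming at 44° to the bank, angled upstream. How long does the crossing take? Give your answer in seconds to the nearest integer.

The component of the athlete's velocity perpendicular to the bank is 1.2 × sin 44° = 0.834 m/s.
Only the cross-stream component determines the crossing time; the current contributes nothing perpendicular to the bank.
Time = 262 / 0.834 = 314.303 s.

314 s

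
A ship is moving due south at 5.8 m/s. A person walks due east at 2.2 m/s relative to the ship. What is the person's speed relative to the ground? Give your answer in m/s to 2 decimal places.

Taking east as x and north as y: ship velocity = (0.000, -5.800) m/s; person velocity relative to ship = (2.200, 0.000) m/s.
Velocity relative to ground = (0.000, -5.800) + (2.200, 0.000) = (2.200, -5.800) m/s.
Speed = |(2.200, -5.800)| = 6.203 m/s.

6.20 m/s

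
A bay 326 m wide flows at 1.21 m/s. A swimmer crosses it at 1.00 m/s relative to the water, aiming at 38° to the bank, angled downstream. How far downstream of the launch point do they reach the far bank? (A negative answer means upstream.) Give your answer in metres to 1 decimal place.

1058.0 m

Perpendicular speed = 0.616 m/s; crossing time = 326 / 0.616 = 529.512 s.
Net downstream speed = 1.998 m/s.
Drift = 1.998 × 529.512 = 1057.970 m (downstream).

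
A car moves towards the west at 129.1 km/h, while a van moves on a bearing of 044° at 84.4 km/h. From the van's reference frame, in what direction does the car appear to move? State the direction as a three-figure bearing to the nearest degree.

252°

Taking east as x and north as y: car velocity = (-129.100, 0.000) km/h; van velocity = (58.629, 60.712) km/h.
Velocity of car relative to van = (-129.100, 0.000) − (58.629, 60.712) = (-187.729, -60.712) km/h.
Bearing = atan2(-187.73, -60.71) = 252.08° clockwise from north.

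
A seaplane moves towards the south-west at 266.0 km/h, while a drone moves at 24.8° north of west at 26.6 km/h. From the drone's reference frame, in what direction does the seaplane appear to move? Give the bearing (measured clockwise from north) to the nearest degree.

219°

Taking east as x and north as y: seaplane velocity = (-188.090, -188.090) km/h; drone velocity = (-24.147, 11.157) km/h.
Velocity of seaplane relative to drone = (-188.090, -188.090) − (-24.147, 11.157) = (-163.944, -199.248) km/h.
Bearing = atan2(-163.94, -199.25) = 219.45° clockwise from north.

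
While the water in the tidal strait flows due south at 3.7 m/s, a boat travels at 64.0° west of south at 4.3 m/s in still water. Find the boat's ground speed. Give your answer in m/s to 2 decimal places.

Taking east as x and north as y: velocity relative to the water = (-3.865, -1.885) m/s; the water relative to ground = (0.000, -3.700) m/s.
Velocity relative to ground = (-3.865, -1.885) + (0.000, -3.700) = (-3.865, -5.585) m/s.
Speed = |(-3.865, -5.585)| = 6.792 m/s.

6.79 m/s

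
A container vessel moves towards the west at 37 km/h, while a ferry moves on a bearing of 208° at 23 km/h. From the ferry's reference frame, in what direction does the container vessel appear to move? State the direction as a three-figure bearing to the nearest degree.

308°

Taking east as x and north as y: container vessel velocity = (-37.000, 0.000) km/h; ferry velocity = (-10.798, -20.308) km/h.
Velocity of container vessel relative to ferry = (-37.000, 0.000) − (-10.798, -20.308) = (-26.202, 20.308) km/h.
Bearing = atan2(-26.20, 20.31) = 307.78° clockwise from north.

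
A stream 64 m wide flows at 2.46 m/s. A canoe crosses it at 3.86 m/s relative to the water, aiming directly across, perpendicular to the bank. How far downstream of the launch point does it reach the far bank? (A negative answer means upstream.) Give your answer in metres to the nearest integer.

Perpendicular speed = 3.860 m/s; crossing time = 64 / 3.860 = 16.580 s.
Net downstream speed = 2.460 m/s.
Drift = 2.460 × 16.580 = 40.788 m (downstream).

41 m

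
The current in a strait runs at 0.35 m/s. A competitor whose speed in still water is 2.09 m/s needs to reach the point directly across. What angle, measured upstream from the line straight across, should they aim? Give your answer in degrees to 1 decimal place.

9.6°

To cancel the current, the upstream component of the competitor's velocity must equal the flow: 2.09 sin θ = 0.35.
sin θ = 0.35 / 2.09 = 0.1675.
θ = arcsin(0.1675) = 9.640°.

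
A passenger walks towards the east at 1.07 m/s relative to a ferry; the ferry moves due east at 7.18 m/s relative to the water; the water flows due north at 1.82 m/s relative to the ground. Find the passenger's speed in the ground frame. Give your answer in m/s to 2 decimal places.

In east/north components (m/s): passenger relative to ferry = (1.070, 0.000); ferry relative to water = (7.180, 0.000); water relative to ground = (0.000, 1.820).
Sum = (8.250, 1.820) m/s.
Speed = |(8.250, 1.820)| = 8.448 m/s.

8.45 m/s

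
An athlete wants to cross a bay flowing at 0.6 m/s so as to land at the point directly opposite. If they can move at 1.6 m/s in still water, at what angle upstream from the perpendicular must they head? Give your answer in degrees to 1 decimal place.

22.0°

To cancel the current, the upstream component of the athlete's velocity must equal the flow: 1.6 sin θ = 0.6.
sin θ = 0.6 / 1.6 = 0.3750.
θ = arcsin(0.3750) = 22.024°.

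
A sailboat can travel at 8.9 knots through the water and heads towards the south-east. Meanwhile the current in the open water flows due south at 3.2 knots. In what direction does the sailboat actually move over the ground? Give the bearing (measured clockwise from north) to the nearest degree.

146°

Taking east as x and north as y: velocity relative to the water = (6.293, -6.293) knots; the water relative to ground = (0.000, -3.200) knots.
Velocity relative to ground = (6.293, -6.293) + (0.000, -3.200) = (6.293, -9.493) knots.
Bearing = atan2(6.29, -9.49) = 146.46° clockwise from north.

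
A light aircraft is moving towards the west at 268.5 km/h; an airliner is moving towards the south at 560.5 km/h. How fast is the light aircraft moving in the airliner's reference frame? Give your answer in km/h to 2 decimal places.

621.49 km/h

Taking east as x and north as y: light aircraft velocity = (-268.500, 0.000) km/h; airliner velocity = (0.000, -560.500) km/h.
Velocity of light aircraft relative to airliner = (-268.500, 0.000) − (0.000, -560.500) = (-268.500, 560.500) km/h.
Magnitude = |(-268.500, 560.500)| = 621.492 km/h.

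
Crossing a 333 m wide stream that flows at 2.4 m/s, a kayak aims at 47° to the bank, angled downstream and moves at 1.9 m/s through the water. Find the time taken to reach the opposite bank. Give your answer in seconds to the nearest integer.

240 s

The component of the kayak's velocity perpendicular to the bank is 1.9 × sin 47° = 1.390 m/s.
The flow acts along the bank and has no component across it.
Time = 333 / 1.390 = 239.642 s.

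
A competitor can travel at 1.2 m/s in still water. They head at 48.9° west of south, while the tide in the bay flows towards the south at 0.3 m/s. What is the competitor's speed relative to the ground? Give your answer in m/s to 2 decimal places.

Taking east as x and north as y: velocity relative to the water = (-0.904, -0.789) m/s; the water relative to ground = (0.000, -0.300) m/s.
Velocity relative to ground = (-0.904, -0.789) + (0.000, -0.300) = (-0.904, -1.089) m/s.
Speed = |(-0.904, -1.089)| = 1.415 m/s.

1.42 m/s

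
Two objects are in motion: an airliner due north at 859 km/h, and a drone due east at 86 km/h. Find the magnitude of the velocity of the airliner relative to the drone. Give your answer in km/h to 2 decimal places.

863.29 km/h

Taking east as x and north as y: airliner velocity = (0.000, 859.000) km/h; drone velocity = (86.000, 0.000) km/h.
Velocity of airliner relative to drone = (0.000, 859.000) − (86.000, 0.000) = (-86.000, 859.000) km/h.
Magnitude = |(-86.000, 859.000)| = 863.294 km/h.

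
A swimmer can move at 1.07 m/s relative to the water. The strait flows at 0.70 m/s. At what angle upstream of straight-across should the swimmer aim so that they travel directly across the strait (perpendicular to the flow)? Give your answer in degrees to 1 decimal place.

To cancel the current, the upstream component of the swimmer's velocity must equal the flow: 1.07 sin θ = 0.70.
sin θ = 0.70 / 1.07 = 0.6542.
θ = arcsin(0.6542) = 40.859°.

40.9°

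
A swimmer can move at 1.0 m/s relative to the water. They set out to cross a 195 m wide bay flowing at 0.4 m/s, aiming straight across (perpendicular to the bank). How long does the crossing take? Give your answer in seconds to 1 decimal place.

The component of the swimmer's velocity perpendicular to the bank is 1.0 m/s.
The flow acts along the bank and has no component across it.
Time = 195 / 1.000 = 195.000 s.

195.0 s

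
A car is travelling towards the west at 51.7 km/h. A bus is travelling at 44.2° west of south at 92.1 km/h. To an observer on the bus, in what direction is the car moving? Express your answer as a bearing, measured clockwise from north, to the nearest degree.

Taking east as x and north as y: car velocity = (-51.700, 0.000) km/h; bus velocity = (-64.209, -66.027) km/h.
Velocity of car relative to bus = (-51.700, 0.000) − (-64.209, -66.027) = (12.509, 66.027) km/h.
Bearing = atan2(12.51, 66.03) = 10.73° clockwise from north.

011°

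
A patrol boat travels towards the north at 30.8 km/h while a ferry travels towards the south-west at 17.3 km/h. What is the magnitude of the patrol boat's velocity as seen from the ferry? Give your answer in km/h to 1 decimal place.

44.7 km/h

Taking east as x and north as y: patrol boat velocity = (0.000, 30.800) km/h; ferry velocity = (-12.233, -12.233) km/h.
Velocity of patrol boat relative to ferry = (0.000, 30.800) − (-12.233, -12.233) = (12.233, 43.033) km/h.
Magnitude = |(12.233, 43.033)| = 44.738 km/h.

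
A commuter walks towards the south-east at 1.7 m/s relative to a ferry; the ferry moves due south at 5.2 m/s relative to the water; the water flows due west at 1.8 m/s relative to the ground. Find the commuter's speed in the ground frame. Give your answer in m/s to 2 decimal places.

In east/north components (m/s): commuter relative to ferry = (1.202, -1.202); ferry relative to water = (0.000, -5.200); water relative to ground = (-1.800, 0.000).
Sum = (-0.598, -6.402) m/s.
Speed = |(-0.598, -6.402)| = 6.430 m/s.

6.43 m/s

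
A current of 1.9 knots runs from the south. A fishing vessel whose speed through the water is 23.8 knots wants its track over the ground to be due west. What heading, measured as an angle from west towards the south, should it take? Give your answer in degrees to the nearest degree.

The current pushes perpendicular to the desired track; the heading must have a component into the current equal to 1.9 knots: 23.8 sin θ = 1.9.
sin θ = 0.0798, so θ = 4.579°.

5°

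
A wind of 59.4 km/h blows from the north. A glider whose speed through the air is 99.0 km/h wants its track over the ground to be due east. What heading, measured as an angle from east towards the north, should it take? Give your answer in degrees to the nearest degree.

37°

The wind pushes perpendicular to the desired track; the heading must have a component into the wind equal to 59.4 km/h: 99.0 sin θ = 59.4.
sin θ = 0.6000, so θ = 36.870°.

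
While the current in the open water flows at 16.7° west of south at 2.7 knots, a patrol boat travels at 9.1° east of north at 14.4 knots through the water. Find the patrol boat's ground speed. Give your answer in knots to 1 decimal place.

11.7 knots

Taking east as x and north as y: velocity relative to the water = (2.277, 14.219) knots; the water relative to ground = (-0.776, -2.586) knots.
Velocity relative to ground = (2.277, 14.219) + (-0.776, -2.586) = (1.502, 11.633) knots.
Speed = |(1.502, 11.633)| = 11.729 knots.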